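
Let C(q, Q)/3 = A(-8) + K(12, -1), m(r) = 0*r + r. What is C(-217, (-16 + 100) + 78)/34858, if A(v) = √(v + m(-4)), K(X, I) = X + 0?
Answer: 18/17429 + 3*I*√3/17429 ≈ 0.0010328 + 0.00029813*I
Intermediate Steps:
K(X, I) = X
m(r) = r (m(r) = 0 + r = r)
A(v) = √(-4 + v) (A(v) = √(v - 4) = √(-4 + v))
C(q, Q) = 36 + 6*I*√3 (C(q, Q) = 3*(√(-4 - 8) + 12) = 3*(√(-12) + 12) = 3*(2*I*√3 + 12) = 3*(12 + 2*I*√3) = 36 + 6*I*√3)
C(-217, (-16 + 100) + 78)/34858 = (36 + 6*I*√3)/34858 = (36 + 6*I*√3)*(1/34858) = 18/17429 + 3*I*√3/17429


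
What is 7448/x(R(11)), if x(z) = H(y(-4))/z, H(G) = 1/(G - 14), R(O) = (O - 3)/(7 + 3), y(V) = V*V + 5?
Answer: 208544/5 ≈ 41709.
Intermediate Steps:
y(V) = 5 + V² (y(V) = V² + 5 = 5 + V²)
R(O) = -3/10 + O/10 (R(O) = (-3 + O)/10 = (-3 + O)*(⅒) = -3/10 + O/10)
H(G) = 1/(-14 + G)
x(z) = 1/(7*z) (x(z) = 1/((-14 + (5 + (-4)²))*z) = 1/((-14 + (5 + 16))*z) = 1/((-14 + 21)*z) = 1/(7*z))
7448/x(R(11)) = 7448/((1/(7*(-3/10 + (⅒)*11)))) = 7448/((1/(7*(-3/10 + 11/10)))) = 7448/((1/(7*(⅘)))) = 7448/(((⅐)*(5/4))) = 7448/(5/28) = 7448*(28/5) = 208544/5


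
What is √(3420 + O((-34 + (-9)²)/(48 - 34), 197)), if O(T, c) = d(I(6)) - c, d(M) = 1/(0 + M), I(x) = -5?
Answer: √80570/5 ≈ 56.770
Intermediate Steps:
d(M) = 1/M
O(T, c) = -⅕ - c (O(T, c) = 1/(-5) - c = -⅕ - c)
√(3420 + O((-34 + (-9)²)/(48 - 34), 197)) = √(3420 + (-⅕ - 1*197)) = √(3420 + (-⅕ - 197)) = √(3420 - 986/5) = √(16114/5) = √80570/5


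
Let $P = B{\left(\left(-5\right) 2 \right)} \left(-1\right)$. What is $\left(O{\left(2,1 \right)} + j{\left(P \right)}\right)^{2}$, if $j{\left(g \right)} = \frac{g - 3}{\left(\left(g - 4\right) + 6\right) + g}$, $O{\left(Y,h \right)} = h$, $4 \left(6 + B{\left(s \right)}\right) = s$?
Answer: $\frac{2401}{1444} \approx 1.6627$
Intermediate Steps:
$B{\left(s \right)} = -6 + \frac{s}{4}$
$P = \frac{17}{2}$ ($P = \left(-6 + \frac{\left(-5\right) 2}{4}\right) \left(-1\right) = \left(-6 + \frac{1}{4} \left(-10\right)\right) \left(-1\right) = \left(-6 - \frac{5}{2}\right) \left(-1\right) = \left(- \frac{17}{2}\right) \left(-1\right) = \frac{17}{2} \approx 8.5$)
$j{\left(g \right)} = \frac{-3 + g}{2 + 2 g}$ ($j{\left(g \right)} = \frac{-3 + g}{\left(\left(-4 + g\right) + 6\right) + g} = \frac{-3 + g}{\left(2 + g\right) + g} = \frac{-3 + g}{2 + 2 g}$)
$\left(O{\left(2,1 \right)} + j{\left(P \right)}\right)^{2} = \left(1 + \frac{-3 + \frac{17}{2}}{2 \left(1 + \frac{17}{2}\right)}\right)^{2} = \left(1 + \frac{1}{2} \frac{1}{\frac{19}{2}} \cdot \frac{11}{2}\right)^{2} = \left(1 + \frac{1}{2} \cdot \frac{2}{19} \cdot \frac{11}{2}\right)^{2} = \left(1 + \frac{11}{38}\right)^{2} = \left(\frac{49}{38}\right)^{2} = \frac{2401}{1444}$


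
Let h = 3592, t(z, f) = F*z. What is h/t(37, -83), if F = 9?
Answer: 3592/333 ≈ 10.787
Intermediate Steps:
t(z, f) = 9*z
h/t(37, -83) = 3592/((9*37)) = 3592/333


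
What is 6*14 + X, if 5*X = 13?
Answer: 433/5 ≈ 86.600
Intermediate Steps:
X = 13/5 (X = (1/5)*13 = 13/5 ≈ 2.6000)
6*14 + X = 6*14 + 13/5 = 84 + 13/5 = 433/5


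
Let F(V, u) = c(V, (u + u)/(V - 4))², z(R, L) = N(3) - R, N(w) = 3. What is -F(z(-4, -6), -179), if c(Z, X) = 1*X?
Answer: -128164/9 ≈ -14240.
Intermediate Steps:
c(Z, X) = X
z(R, L) = 3 - R
F(V, u) = 4*u²/(-4 + V)² (F(V, u) = ((u + u)/(V - 4))² = ((2*u)/(-4 + V))² = (2*u/(-4 + V))² = 4*u²/(-4 + V)²)
-F(z(-4, -6), -179) = -4*(-179)²/(-4 + (3 - 1*(-4)))² = -4*32041/(-4 + (3 + 4))² = -4*32041/(-4 + 7)² = -4*32041/3² = -4*32041/9 = -1*128164/9 = -128164/9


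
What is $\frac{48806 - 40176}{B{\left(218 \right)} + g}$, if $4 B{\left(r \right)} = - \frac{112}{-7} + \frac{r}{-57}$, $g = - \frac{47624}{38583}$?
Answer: $\frac{2530581804}{530611} \approx 4769.2$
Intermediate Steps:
$g = - \frac{47624}{38583}$ ($g = \left(-47624\right) \frac{1}{38583} = - \frac{47624}{38583} \approx -1.2343$)
$B{\left(r \right)} = 4 - \frac{r}{228}$ ($B{\left(r \right)} = \frac{- \frac{112}{-7} + \frac{r}{-57}}{4} = \frac{\left(-112\right) \left(- \frac{1}{7}\right) + r \left(- \frac{1}{57}\right)}{4} = \frac{16 - \frac{r}{57}}{4} = 4 - \frac{r}{228}$)
$\frac{48806 - 40176}{B{\left(218 \right)} + g} = \frac{48806 - 40176}{\left(4 - \frac{109}{114}\right) - \frac{47624}{38583}} = \frac{8630}{\left(4 - \frac{109}{114}\right) - \frac{47624}{38583}} = \frac{8630}{\frac{347}{114} - \frac{47624}{38583}} = \frac{8630}{\frac{2653055}{1466154}} = 8630 \cdot \frac{1466154}{2653055} = \frac{2530581804}{530611}$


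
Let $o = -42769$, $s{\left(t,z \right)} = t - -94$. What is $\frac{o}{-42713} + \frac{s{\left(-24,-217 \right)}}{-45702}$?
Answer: $\frac{975819464}{976034763} \approx 0.99978$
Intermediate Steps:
$s{\left(t,z \right)} = 94 + t$ ($s{\left(t,z \right)} = t + 94 = 94 + t$)
$\frac{o}{-42713} + \frac{s{\left(-24,-217 \right)}}{-45702} = - \frac{42769}{-42713} + \frac{94 - 24}{-45702} = \left(-42769\right) \left(- \frac{1}{42713}\right) + 70 \left(- \frac{1}{45702}\right) = \frac{42769}{42713} - \frac{35}{22851} = \frac{975819464}{976034763}$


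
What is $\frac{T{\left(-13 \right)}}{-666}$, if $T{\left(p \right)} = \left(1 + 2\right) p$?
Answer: $\frac{13}{222} \approx 0.058559$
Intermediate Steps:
$T{\left(p \right)} = 3 p$
$\frac{T{\left(-13 \right)}}{-666} = \frac{3 \left(-13\right)}{-666} = \left(-39\right) \left(- \frac{1}{666}\right) = \frac{13}{222}$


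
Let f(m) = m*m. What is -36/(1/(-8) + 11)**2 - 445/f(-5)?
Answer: -76129/4205 ≈ -18.104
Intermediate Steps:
f(m) = m**2
-36/(1/(-8) + 11)**2 - 445/f(-5) = -36/(1/(-8) + 11)**2 - 445/((-5)**2) = -36/(-1/8 + 11)**2 - 445/25 = -36/((87/8)**2) - 445*1/25 = -36/7569/64 - 89/5 = -36*64/7569 - 89/5 = -256/841 - 89/5 = -76129/4205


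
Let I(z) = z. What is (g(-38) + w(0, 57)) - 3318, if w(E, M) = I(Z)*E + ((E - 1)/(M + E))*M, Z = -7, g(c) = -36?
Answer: -3355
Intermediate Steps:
w(E, M) = -7*E + M*(-1 + E)/(E + M) (w(E, M) = -7*E + ((E - 1)/(M + E))*M = -7*E + ((-1 + E)/(E + M))*M = -7*E + M*(-1 + E)/(E + M))
(g(-38) + w(0, 57)) - 3318 = (-36 + (-1*57 - 7*0**2 - 6*0*57)/(0 + 57)) - 3318 = (-36 + (-57 - 7*0 + 0)/57) - 3318 = (-36 + (-57 + 0 + 0)/57) - 3318 = (-36 + (1/57)*(-57)) - 3318 = (-36 - 1) - 3318 = -37 - 3318 = -3355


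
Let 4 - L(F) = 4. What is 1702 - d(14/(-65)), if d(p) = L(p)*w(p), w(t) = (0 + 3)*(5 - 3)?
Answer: 1702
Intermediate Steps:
L(F) = 0 (L(F) = 4 - 1*4 = 4 - 4 = 0)
w(t) = 6 (w(t) = 3*2 = 6)
d(p) = 0 (d(p) = 0*6 = 0)
1702 - d(14/(-65)) = 1702 - 1*0 = 1702 + 0 = 1702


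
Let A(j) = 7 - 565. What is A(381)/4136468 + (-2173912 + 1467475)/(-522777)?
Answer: 486977055825/360408388606 ≈ 1.3512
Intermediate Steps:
A(j) = -558
A(381)/4136468 + (-2173912 + 1467475)/(-522777) = -558/4136468 + (-2173912 + 1467475)/(-522777) = -558*1/4136468 - 706437*(-1/522777) = -279/2068234 + 235479/174259 = 486977055825/360408388606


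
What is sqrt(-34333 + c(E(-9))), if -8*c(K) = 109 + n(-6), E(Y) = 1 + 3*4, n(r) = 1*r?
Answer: I*sqrt(549534)/4 ≈ 185.33*I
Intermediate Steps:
n(r) = r
E(Y) = 13 (E(Y) = 1 + 12 = 13)
c(K) = -103/8 (c(K) = -(109 - 6)/8 = -1/8*103 = -103/8)
sqrt(-34333 + c(E(-9))) = sqrt(-34333 - 103/8) = sqrt(-274767/8) = I*sqrt(549534)/4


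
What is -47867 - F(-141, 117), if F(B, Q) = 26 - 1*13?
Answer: -47880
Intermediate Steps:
F(B, Q) = 13 (F(B, Q) = 26 - 13 = 13)
-47867 - F(-141, 117) = -47867 - 1*13 = -47867 - 13 = -47880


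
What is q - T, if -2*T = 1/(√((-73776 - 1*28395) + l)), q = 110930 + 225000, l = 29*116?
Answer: 335930 - I*√98807/197614 ≈ 3.3593e+5 - 0.0015907*I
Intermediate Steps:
l = 3364
q = 335930
T = I*√98807/197614 (T = -1/(2*√((-73776 - 1*28395) + 3364)) = -1/(2*√((-73776 - 28395) + 3364)) = -1/(2*√(-102171 + 3364)) = -(-I*√98807/98807)/2 = -(-1)*I*√98807/197614 = I*√98807/197614 ≈ 0.0015907*I)
q - T = 335930 - I*√98807/197614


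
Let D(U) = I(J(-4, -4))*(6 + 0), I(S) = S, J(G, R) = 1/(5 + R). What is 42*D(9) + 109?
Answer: 361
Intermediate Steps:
D(U) = 6 (D(U) = (6 + 0)/(5 - 4) = 6/1 = 1*6 = 6)
42*D(9) + 109 = 42*6 + 109 = 252 + 109 = 361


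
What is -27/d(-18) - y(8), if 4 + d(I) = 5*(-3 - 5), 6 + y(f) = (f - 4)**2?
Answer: -413/44 ≈ -9.3864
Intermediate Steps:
y(f) = -6 + (-4 + f)**2 (y(f) = -6 + (f - 4)**2 = -6 + (-4 + f)**2)
d(I) = -44 (d(I) = -4 + 5*(-3 - 5) = -4 + 5*(-8) = -4 - 40 = -44)
-27/d(-18) - y(8) = -27/(-44) - (-6 + (-4 + 8)**2) = -27*(-1/44) - (-6 + 4**2) = 27/44 - (-6 + 16) = 27/44 - 1*10 = 27/44 - 10 = -413/44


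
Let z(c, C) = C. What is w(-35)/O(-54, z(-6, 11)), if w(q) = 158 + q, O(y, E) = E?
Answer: 123/11 ≈ 11.182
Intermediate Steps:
w(-35)/O(-54, z(-6, 11)) = (158 - 35)/11 = 123*(1/11) = 123/11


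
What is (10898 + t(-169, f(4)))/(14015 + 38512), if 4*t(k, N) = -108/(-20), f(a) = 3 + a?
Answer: 217987/1050540 ≈ 0.20750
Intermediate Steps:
t(k, N) = 27/20 (t(k, N) = (-108/(-20))/4 = (-108*(-1/20))/4 = (¼)*(27/5) = 27/20)
(10898 + t(-169, f(4)))/(14015 + 38512) = (10898 + 27/20)/(14015 + 38512) = (217987/20)/52527 = (217987/20)*(1/52527) = 217987/1050540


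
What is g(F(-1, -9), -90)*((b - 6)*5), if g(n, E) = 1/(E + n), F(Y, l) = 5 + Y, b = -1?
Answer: 35/86 ≈ 0.40698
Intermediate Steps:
g(F(-1, -9), -90)*((b - 6)*5) = ((-1 - 6)*5)/(-90 + (5 - 1)) = (-7*5)/(-90 + 4) = -35/(-86) = -1/86*(-35) = 35/86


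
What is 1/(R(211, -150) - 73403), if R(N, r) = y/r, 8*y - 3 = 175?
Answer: -600/44041889 ≈ -1.3623e-5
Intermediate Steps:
y = 89/4 (y = 3/8 + (⅛)*175 = 3/8 + 175/8 = 89/4 ≈ 22.250)
R(N, r) = 89/(4*r)
1/(R(211, -150) - 73403) = 1/((89/4)/(-150) - 73403) = 1/((89/4)*(-1/150) - 73403) = 1/(-89/600 - 73403) = 1/(-44041889/600) = -600/44041889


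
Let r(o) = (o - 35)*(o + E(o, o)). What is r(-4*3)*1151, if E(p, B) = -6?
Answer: 973746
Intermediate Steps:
r(o) = (-35 + o)*(-6 + o) (r(o) = (o - 35)*(o - 6) = (-35 + o)*(-6 + o))
r(-4*3)*1151 = (210 + (-4*3)² - (-164)*3)*1151 = (210 + (-12)² - 41*(-12))*1151 = (210 + 144 + 492)*1151 = 846*1151 = 973746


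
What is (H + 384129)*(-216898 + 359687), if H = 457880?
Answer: 120229623101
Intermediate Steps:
(H + 384129)*(-216898 + 359687) = (457880 + 384129)*(-216898 + 359687) = 842009*142789 = 120229623101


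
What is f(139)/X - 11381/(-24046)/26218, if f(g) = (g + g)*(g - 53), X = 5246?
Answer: 175262466025/38456719708 ≈ 4.5574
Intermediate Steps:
f(g) = 2*g*(-53 + g) (f(g) = (2*g)*(-53 + g) = 2*g*(-53 + g))
f(139)/X - 11381/(-24046)/26218 = (2*139*(-53 + 139))/5246 - 11381/(-24046)/26218 = (2*139*86)*(1/5246) - 11381*(-1/24046)*(1/26218) = 23908*(1/5246) + (11381/24046)*(1/26218) = 278/61 + 11381/630438028 = 175262466025/38456719708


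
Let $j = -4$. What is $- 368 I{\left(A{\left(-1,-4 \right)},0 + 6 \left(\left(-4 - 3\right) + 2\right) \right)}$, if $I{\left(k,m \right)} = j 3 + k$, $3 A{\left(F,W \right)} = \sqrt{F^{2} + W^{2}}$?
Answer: $4416 - \frac{368 \sqrt{17}}{3} \approx 3910.2$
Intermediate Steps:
$A{\left(F,W \right)} = \frac{\sqrt{F^{2} + W^{2}}}{3}$
$I{\left(k,m \right)} = -12 + k$ ($I{\left(k,m \right)} = \left(-4\right) 3 + k = -12 + k$)
$- 368 I{\left(A{\left(-1,-4 \right)},0 + 6 \left(\left(-4 - 3\right) + 2\right) \right)} = - 368 \left(-12 + \frac{\sqrt{\left(-1\right)^{2} + \left(-4\right)^{2}}}{3}\right) = - 368 \left(-12 + \frac{\sqrt{1 + 16}}{3}\right) = - 368 \left(-12 + \frac{\sqrt{17}}{3}\right) = 4416 - \frac{368 \sqrt{17}}{3}$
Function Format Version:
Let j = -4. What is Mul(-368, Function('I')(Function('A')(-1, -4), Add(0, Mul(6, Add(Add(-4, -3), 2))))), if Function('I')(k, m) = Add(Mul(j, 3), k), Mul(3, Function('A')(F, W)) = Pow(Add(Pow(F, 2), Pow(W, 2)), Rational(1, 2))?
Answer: Add(4416, Mul(Rational(-368, 3), Pow(17, Rational(1, 2)))) ≈ 3910.2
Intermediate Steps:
Function('A')(F, W) = Mul(Rational(1, 3), Pow(Add(Pow(F, 2), Pow(W, 2)), Rational(1, 2)))
Function('I')(k, m) = Add(-12, k) (Function('I')(k, m) = Add(Mul(-4, 3), k) = Add(-12, k))
Mul(-368, Function('I')(Function('A')(-1, -4), Add(0, Mul(6, Add(Add(-4, -3), 2))))) = Mul(-368, Add(-12, Mul(Rational(1, 3), Pow(Add(Pow(-1, 2), Pow(-4, 2)), Rational(1, 2))))) = Mul(-368, Add(-12, Mul(Rational(1, 3), Pow(Add(1, 16), Rational(1, 2))))) = Mul(-368, Add(-12, Mul(Rational(1, 3), Pow(17, Rational(1, 2))))) = Add(4416, Mul(Rational(-368, 3), Pow(17, Rational(1, 2))))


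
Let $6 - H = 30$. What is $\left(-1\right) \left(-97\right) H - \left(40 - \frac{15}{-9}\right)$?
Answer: $- \frac{7109}{3} \approx -2369.7$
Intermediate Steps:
$H = -24$ ($H = 6 - 30 = -24$)
$\left(-1\right) \left(-97\right) H - \left(40 - \frac{15}{-9}\right) = \left(-1\right) \left(-97\right) \left(-24\right) - \left(40 - \frac{15}{-9}\right) = 97 \left(-24\right) + \left(15 \left(- \frac{1}{9}\right) - 40\right) = -2328 - \frac{125}{3} = - \frac{7109}{3}$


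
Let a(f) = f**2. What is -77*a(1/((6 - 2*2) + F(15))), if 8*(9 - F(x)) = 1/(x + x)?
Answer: -633600/994903 ≈ -0.63685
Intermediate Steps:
F(x) = 9 - 1/(16*x) (F(x) = 9 - 1/(8*(x + x)) = 9 - 1/(2*x)/8 = 9 - 1/(16*x))
-77*a(1/((6 - 2*2) + F(15))) = -77/((6 - 2*2) + (9 - 1/16/15))**2 = -77/((6 - 4) + (9 - 1/16*1/15))**2 = -77/(2 + (9 - 1/240))**2 = -77/(2 + 2159/240)**2 = -77*(1/(2639/240))**2 = -77*(240/2639)**2 = -77*57600/6964321 = -633600/994903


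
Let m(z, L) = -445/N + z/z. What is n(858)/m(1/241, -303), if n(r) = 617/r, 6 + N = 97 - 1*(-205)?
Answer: -91316/63921 ≈ -1.4286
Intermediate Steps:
N = 296 (N = -6 + (97 - 1*(-205)) = -6 + (97 + 205) = -6 + 302 = 296)
m(z, L) = -149/296 (m(z, L) = -445/296 + z/z = -445*1/296 + 1 = -445/296 + 1 = -149/296)
n(858)/m(1/241, -303) = (617/858)/(-149/296) = (617*(1/858))*(-296/149) = (617/858)*(-296/149) = -91316/63921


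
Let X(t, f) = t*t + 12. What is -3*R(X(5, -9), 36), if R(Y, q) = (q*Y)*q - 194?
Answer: -143274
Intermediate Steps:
X(t, f) = 12 + t² (X(t, f) = t² + 12 = 12 + t²)
R(Y, q) = -194 + Y*q² (R(Y, q) = (Y*q)*q - 194 = Y*q² - 194 = -194 + Y*q²)
-3*R(X(5, -9), 36) = -3*(-194 + (12 + 5²)*36²) = -3*(-194 + (12 + 25)*1296) = -3*(-194 + 37*1296) = -3*(-194 + 47952) = -3*47758 = -143274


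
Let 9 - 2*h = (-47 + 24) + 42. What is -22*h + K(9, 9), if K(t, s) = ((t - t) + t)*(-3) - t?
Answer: 74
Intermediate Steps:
h = -5 (h = 9/2 - ((-47 + 24) + 42)/2 = 9/2 - (-23 + 42)/2 = 9/2 - ½*19 = 9/2 - 19/2 = -5)
K(t, s) = -4*t (K(t, s) = (0 + t)*(-3) - t = t*(-3) - t = -3*t - t = -4*t)
-22*h + K(9, 9) = -22*(-5) - 4*9 = 110 - 36 = 74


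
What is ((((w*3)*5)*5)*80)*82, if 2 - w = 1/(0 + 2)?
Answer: 738000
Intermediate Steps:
w = 3/2 (w = 2 - 1/(0 + 2) = 2 - 1/2 = 2 - 1*½ = 2 - ½ = 3/2 ≈ 1.5000)
((((w*3)*5)*5)*80)*82 = (((((3/2)*3)*5)*5)*80)*82 = ((((9/2)*5)*5)*80)*82 = (((45/2)*5)*80)*82 = ((225/2)*80)*82 = 9000*82 = 738000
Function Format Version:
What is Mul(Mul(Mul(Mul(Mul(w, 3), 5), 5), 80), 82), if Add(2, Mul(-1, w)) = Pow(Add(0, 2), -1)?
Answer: 738000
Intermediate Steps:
w = Rational(3, 2) (w = Add(2, Mul(-1, Pow(Add(0, 2), -1))) = Add(2, Mul(-1, Pow(2, -1))) = Add(2, Mul(-1, Rational(1, 2))) = Add(2, Rational(-1, 2)) = Rational(3, 2) ≈ 1.5000)
Mul(Mul(Mul(Mul(Mul(w, 3), 5), 5), 80), 82) = Mul(Mul(Mul(Mul(Mul(Rational(3, 2), 3), 5), 5), 80), 82) = Mul(Mul(Mul(Mul(Rational(9, 2), 5), 5), 80), 82) = Mul(Mul(Mul(Rational(45, 2), 5), 80), 82) = Mul(Mul(Rational(225, 2), 80), 82) = Mul(9000, 82) = 738000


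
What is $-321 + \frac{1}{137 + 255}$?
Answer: $- \frac{125831}{392} \approx -321.0$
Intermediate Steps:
$-321 + \frac{1}{137 + 255} = -321 + \frac{1}{392} = - \frac{125831}{392}$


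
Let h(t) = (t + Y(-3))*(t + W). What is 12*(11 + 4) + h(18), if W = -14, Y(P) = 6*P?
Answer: 180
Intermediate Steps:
h(t) = (-18 + t)*(-14 + t) (h(t) = (t + 6*(-3))*(t - 14) = (t - 18)*(-14 + t) = (-18 + t)*(-14 + t))
12*(11 + 4) + h(18) = 12*(11 + 4) + (252 + 18² - 32*18) = 12*15 + (252 + 324 - 576) = 180 + 0 = 180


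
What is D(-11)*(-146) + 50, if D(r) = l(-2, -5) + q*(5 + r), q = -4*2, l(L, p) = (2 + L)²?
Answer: -6958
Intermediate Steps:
q = -8
D(r) = -40 - 8*r (D(r) = (2 - 2)² - 8*(5 + r) = 0² + (-40 - 8*r) = 0 + (-40 - 8*r) = -40 - 8*r)
D(-11)*(-146) + 50 = (-40 - 8*(-11))*(-146) + 50 = (-40 + 88)*(-146) + 50 = 48*(-146) + 50 = -7008 + 50 = -6958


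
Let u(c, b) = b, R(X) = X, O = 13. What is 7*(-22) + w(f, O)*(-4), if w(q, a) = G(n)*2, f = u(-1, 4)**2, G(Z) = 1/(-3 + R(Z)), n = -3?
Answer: -458/3 ≈ -152.67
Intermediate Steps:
G(Z) = 1/(-3 + Z)
f = 16 (f = 4**2 = 16)
w(q, a) = -1/3 (w(q, a) = 2/(-3 - 3) = 2/(-6) = -1/6*2 = -1/3)
7*(-22) + w(f, O)*(-4) = 7*(-22) - 1/3*(-4) = -154 + 4/3 = -458/3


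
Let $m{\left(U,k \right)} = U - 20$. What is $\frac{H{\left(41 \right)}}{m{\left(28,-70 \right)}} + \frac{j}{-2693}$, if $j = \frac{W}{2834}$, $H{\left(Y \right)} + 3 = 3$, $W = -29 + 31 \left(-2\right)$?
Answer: $\frac{7}{587074} \approx 1.1924 \cdot 10^{-5}$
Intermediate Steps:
$m{\left(U,k \right)} = -20 + U$
$W = -91$ ($W = -29 - 62 = -91$)
$H{\left(Y \right)} = 0$ ($H{\left(Y \right)} = -3 + 3 = 0$)
$j = - \frac{7}{218}$ ($j = - \frac{91}{2834} = \left(-91\right) \frac{1}{2834} = - \frac{7}{218} \approx -0.03211$)
$\frac{H{\left(41 \right)}}{m{\left(28,-70 \right)}} + \frac{j}{-2693} = \frac{0}{-20 + 28} - \frac{7}{218 \left(-2693\right)} = \frac{0}{8} - - \frac{7}{587074} = 0 \cdot \frac{1}{8} + \frac{7}{587074} = 0 + \frac{7}{587074} = \frac{7}{587074}$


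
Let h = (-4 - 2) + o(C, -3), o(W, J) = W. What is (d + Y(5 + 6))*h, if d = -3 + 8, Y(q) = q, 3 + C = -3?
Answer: -192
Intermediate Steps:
C = -6 (C = -3 - 3 = -6)
d = 5
h = -12 (h = (-4 - 2) - 6 = -6 - 6 = -12)
(d + Y(5 + 6))*h = (5 + (5 + 6))*(-12) = (5 + 11)*(-12) = 16*(-12) = -192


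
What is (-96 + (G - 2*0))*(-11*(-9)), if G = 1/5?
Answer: -47421/5 ≈ -9484.2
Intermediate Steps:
G = 1/5 ≈ 0.20000
(-96 + (G - 2*0))*(-11*(-9)) = (-96 + (1/5 - 2*0))*(-11*(-9)) = (-96 + (1/5 + 0))*99 = (-96 + 1/5)*99 = -479/5*99 = -47421/5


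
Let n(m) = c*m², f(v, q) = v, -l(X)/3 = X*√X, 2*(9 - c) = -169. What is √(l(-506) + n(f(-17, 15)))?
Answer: √(108086 + 6072*I*√506)/2 ≈ 187.84 + 90.894*I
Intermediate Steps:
c = 187/2 (c = 9 - ½*(-169) = 9 + 169/2 = 187/2 ≈ 93.500)
l(X) = -3*X^(3/2) (l(X) = -3*X*√X = -3*X^(3/2))
n(m) = 187*m²/2
√(l(-506) + n(f(-17, 15))) = √(-(-1518)*I*√506 + (187/2)*(-17)²) = √(-(-1518)*I*√506 + (187/2)*289) = √(1518*I*√506 + 54043/2) = √(54043/2 + 1518*I*√506)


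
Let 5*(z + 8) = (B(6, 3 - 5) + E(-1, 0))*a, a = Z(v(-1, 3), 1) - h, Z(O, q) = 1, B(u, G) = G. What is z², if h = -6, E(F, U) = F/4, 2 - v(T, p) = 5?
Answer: 49729/400 ≈ 124.32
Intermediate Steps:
v(T, p) = -3 (v(T, p) = 2 - 1*5 = 2 - 5 = -3)
E(F, U) = F/4 (E(F, U) = F*(¼) = F/4)
a = 7 (a = 1 - 1*(-6) = 1 + 6 = 7)
z = -223/20 (z = -8 + (((3 - 5) + (¼)*(-1))*7)/5 = -8 + ((-2 - ¼)*7)/5 = -8 + (-9/4*7)/5 = -8 + (⅕)*(-63/4) = -8 - 63/20 = -223/20 ≈ -11.150)
z² = (-223/20)² = 49729/400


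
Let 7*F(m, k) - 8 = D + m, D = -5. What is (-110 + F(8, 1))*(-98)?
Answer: 10626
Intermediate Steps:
F(m, k) = 3/7 + m/7 (F(m, k) = 8/7 + (-5 + m)/7 = 8/7 + (-5/7 + m/7) = 3/7 + m/7)
(-110 + F(8, 1))*(-98) = (-110 + (3/7 + (1/7)*8))*(-98) = (-110 + (3/7 + 8/7))*(-98) = (-110 + 11/7)*(-98) = -759/7*(-98) = 10626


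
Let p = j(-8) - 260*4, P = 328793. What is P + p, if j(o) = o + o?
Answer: 327737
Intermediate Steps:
j(o) = 2*o
p = -1056 (p = 2*(-8) - 260*4 = -16 - 1040 = -1056)
P + p = 328793 - 1056 = 327737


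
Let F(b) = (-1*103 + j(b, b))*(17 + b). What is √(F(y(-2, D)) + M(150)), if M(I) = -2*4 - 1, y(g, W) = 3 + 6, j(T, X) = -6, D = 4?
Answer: I*√2843 ≈ 53.32*I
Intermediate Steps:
y(g, W) = 9
F(b) = -1853 - 109*b (F(b) = (-1*103 - 6)*(17 + b) = (-103 - 6)*(17 + b) = -109*(17 + b) = -1853 - 109*b)
M(I) = -9 (M(I) = -8 - 1 = -9)
√(F(y(-2, D)) + M(150)) = √((-1853 - 109*9) - 9) = √((-1853 - 981) - 9) = √(-2834 - 9) = √(-2843) = I*√2843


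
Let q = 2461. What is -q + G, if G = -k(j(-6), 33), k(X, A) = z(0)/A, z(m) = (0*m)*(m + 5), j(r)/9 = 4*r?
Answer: -2461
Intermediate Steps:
j(r) = 36*r (j(r) = 9*(4*r) = 36*r)
z(m) = 0 (z(m) = 0*(5 + m) = 0)
k(X, A) = 0 (k(X, A) = 0/A = 0)
G = 0 (G = -1*0 = 0)
-q + G = -1*2461 + 0 = -2461 + 0 = -2461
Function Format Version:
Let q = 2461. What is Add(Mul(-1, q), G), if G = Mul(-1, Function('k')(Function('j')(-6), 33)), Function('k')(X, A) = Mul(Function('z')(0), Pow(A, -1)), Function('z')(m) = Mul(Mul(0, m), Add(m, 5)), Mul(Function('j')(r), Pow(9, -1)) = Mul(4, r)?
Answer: -2461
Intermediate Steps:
Function('j')(r) = Mul(36, r) (Function('j')(r) = Mul(9, Mul(4, r)) = Mul(36, r))
Function('z')(m) = 0 (Function('z')(m) = Mul(0, Add(5, m)) = 0)
Function('k')(X, A) = 0 (Function('k')(X, A) = Mul(0, Pow(A, -1)) = 0)
G = 0 (G = Mul(-1, 0) = 0)
Add(Mul(-1, q), G) = Add(Mul(-1, 2461), 0) = Add(-2461, 0) = -2461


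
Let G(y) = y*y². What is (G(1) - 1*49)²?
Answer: 2304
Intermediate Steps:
G(y) = y³
(G(1) - 1*49)² = (1³ - 1*49)² = (1 - 49)² = (-48)² = 2304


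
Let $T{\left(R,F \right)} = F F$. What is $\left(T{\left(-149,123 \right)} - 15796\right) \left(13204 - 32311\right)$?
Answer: $12744369$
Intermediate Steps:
$T{\left(R,F \right)} = F^{2}$
$\left(T{\left(-149,123 \right)} - 15796\right) \left(13204 - 32311\right) = \left(123^{2} - 15796\right) \left(13204 - 32311\right) = \left(15129 - 15796\right) \left(-19107\right) = \left(-667\right) \left(-19107\right) = 12744369$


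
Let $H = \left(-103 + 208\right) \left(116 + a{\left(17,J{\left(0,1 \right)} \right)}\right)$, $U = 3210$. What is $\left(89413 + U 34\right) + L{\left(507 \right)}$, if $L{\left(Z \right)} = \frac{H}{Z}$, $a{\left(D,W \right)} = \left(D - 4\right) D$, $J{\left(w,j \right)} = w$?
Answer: $\frac{33567252}{169} \approx 1.9862 \cdot 10^{5}$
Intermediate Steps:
$a{\left(D,W \right)} = D \left(-4 + D\right)$ ($a{\left(D,W \right)} = \left(-4 + D\right) D = D \left(-4 + D\right)$)
$H = 35385$ ($H = \left(-103 + 208\right) \left(116 + 17 \left(-4 + 17\right)\right) = 105 \left(116 + 17 \cdot 13\right) = 105 \left(116 + 221\right) = 105 \cdot 337 = 35385$)
$L{\left(Z \right)} = \frac{35385}{Z}$
$\left(89413 + U 34\right) + L{\left(507 \right)} = \left(89413 + 3210 \cdot 34\right) + \frac{35385}{507} = \left(89413 + 109140\right) + 35385 \cdot \frac{1}{507} = 198553 + \frac{11795}{169} = \frac{33567252}{169}$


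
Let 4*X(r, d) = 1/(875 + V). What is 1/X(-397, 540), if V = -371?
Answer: 2016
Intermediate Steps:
X(r, d) = 1/2016 (X(r, d) = 1/(4*(875 - 371)) = (¼)/504 = (¼)*(1/504) = 1/2016)
1/X(-397, 540) = 1/(1/2016) = 2016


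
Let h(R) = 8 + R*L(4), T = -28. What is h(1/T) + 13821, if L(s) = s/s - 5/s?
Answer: 1548849/112 ≈ 13829.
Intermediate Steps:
L(s) = 1 - 5/s
h(R) = 8 - R/4 (h(R) = 8 + R*((-5 + 4)/4) = 8 + R*((¼)*(-1)) = 8 + R*(-¼) = 8 - R/4)
h(1/T) + 13821 = (8 - ¼/(-28)) + 13821 = (8 - ¼*(-1/28)) + 13821 = (8 + 1/112) + 13821 = 897/112 + 13821 = 1548849/112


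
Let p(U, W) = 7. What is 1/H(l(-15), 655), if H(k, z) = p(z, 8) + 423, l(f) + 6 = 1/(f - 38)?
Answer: 1/430 ≈ 0.0023256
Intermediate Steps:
l(f) = -6 + 1/(-38 + f) (l(f) = -6 + 1/(f - 38) = -6 + 1/(-38 + f))
H(k, z) = 430 (H(k, z) = 7 + 423 = 430)
1/H(l(-15), 655) = 1/430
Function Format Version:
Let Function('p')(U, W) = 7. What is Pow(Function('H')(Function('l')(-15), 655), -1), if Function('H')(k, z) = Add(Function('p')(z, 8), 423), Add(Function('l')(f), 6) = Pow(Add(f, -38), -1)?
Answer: Rational(1, 430) ≈ 0.0023256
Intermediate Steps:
Function('l')(f) = Add(-6, Pow(Add(-38, f), -1)) (Function('l')(f) = Add(-6, Pow(Add(f, -38), -1)) = Add(-6, Pow(Add(-38, f), -1)))
Function('H')(k, z) = 430 (Function('H')(k, z) = Add(7, 423) = 430)
Pow(Function('H')(Function('l')(-15), 655), -1) = Pow(430, -1) = Rational(1, 430)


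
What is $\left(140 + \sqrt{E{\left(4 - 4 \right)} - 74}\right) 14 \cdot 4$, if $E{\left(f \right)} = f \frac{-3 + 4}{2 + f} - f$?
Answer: $7840 + 56 i \sqrt{74} \approx 7840.0 + 481.73 i$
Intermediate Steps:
$E{\left(f \right)} = - f + \frac{f}{2 + f}$ ($E{\left(f \right)} = f 1 \frac{1}{2 + f} - f = \frac{f}{2 + f} - f = - f + \frac{f}{2 + f}$)
$\left(140 + \sqrt{E{\left(4 - 4 \right)} - 74}\right) 14 \cdot 4 = \left(140 + \sqrt{- \frac{\left(4 - 4\right) \left(1 + \left(4 - 4\right)\right)}{2 + \left(4 - 4\right)} - 74}\right) 14 \cdot 4 = \left(140 + \sqrt{- \frac{\left(4 - 4\right) \left(1 + \left(4 - 4\right)\right)}{2 + \left(4 - 4\right)} - 74}\right) 56 = \left(140 + \sqrt{\left(-1\right) 0 \frac{1}{2 + 0} \left(1 + 0\right) - 74}\right) 56 = \left(140 + \sqrt{\left(-1\right) 0 \cdot \frac{1}{2} \cdot 1 - 74}\right) 56 = \left(140 + \sqrt{0 - 74}\right) 56 = \left(140 + \sqrt{-74}\right) 56 = \left(140 + i \sqrt{74}\right) 56 = 7840 + 56 i \sqrt{74}$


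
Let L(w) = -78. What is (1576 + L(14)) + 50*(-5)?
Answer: 1248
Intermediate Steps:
(1576 + L(14)) + 50*(-5) = (1576 - 78) + 50*(-5) = 1498 - 250 = 1248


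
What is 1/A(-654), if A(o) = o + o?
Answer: -1/1308 ≈ -0.00076453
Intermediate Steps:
A(o) = 2*o
1/A(-654) = 1/(2*(-654)) = 1/(-1308) = -1/1308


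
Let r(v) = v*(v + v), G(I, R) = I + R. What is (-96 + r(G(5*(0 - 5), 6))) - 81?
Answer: 545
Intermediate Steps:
r(v) = 2*v² (r(v) = v*(2*v) = 2*v²)
(-96 + r(G(5*(0 - 5), 6))) - 81 = (-96 + 2*(5*(0 - 5) + 6)²) - 81 = (-96 + 2*(5*(-5) + 6)²) - 81 = (-96 + 2*(-25 + 6)²) - 81 = (-96 + 2*(-19)²) - 81 = (-96 + 2*361) - 81 = (-96 + 722) - 81 = 626 - 81 = 545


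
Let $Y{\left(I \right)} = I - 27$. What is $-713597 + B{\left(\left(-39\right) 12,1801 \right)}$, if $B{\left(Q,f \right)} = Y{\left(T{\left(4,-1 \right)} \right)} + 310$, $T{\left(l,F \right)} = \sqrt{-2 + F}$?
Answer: $-713314 + i \sqrt{3} \approx -7.1331 \cdot 10^{5} + 1.732 i$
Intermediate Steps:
$Y{\left(I \right)} = -27 + I$
$B{\left(Q,f \right)} = 283 + i \sqrt{3}$ ($B{\left(Q,f \right)} = \left(-27 + \sqrt{-2 - 1}\right) + 310 = \left(-27 + \sqrt{-3}\right) + 310 = \left(-27 + i \sqrt{3}\right) + 310 = 283 + i \sqrt{3}$)
$-713597 + B{\left(\left(-39\right) 12,1801 \right)} = -713597 + \left(283 + i \sqrt{3}\right) = -713314 + i \sqrt{3}$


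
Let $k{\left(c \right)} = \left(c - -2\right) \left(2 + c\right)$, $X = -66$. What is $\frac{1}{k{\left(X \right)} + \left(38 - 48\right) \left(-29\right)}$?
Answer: $\frac{1}{4386} \approx 0.000228$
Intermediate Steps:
$k{\left(c \right)} = \left(2 + c\right)^{2}$ ($k{\left(c \right)} = \left(c + 2\right) \left(2 + c\right) = \left(2 + c\right) \left(2 + c\right) = \left(2 + c\right)^{2}$)
$\frac{1}{k{\left(X \right)} + \left(38 - 48\right) \left(-29\right)} = \frac{1}{\left(2 - 66\right)^{2} + \left(38 - 48\right) \left(-29\right)} = \frac{1}{\left(-64\right)^{2} - -290} = \frac{1}{4096 + 290} = \frac{1}{4386}$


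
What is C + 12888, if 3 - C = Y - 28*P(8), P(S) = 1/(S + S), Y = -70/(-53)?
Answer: 2732983/212 ≈ 12891.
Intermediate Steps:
Y = 70/53 (Y = -70*(-1/53) = 70/53 ≈ 1.3208)
P(S) = 1/(2*S)
C = 727/212 (C = 3 - (70/53 - 14/8) = 3 - (70/53 - 28*1/16) = 3 - (70/53 - 7/4) = 3 - 1*(-91/212) = 3 + 91/212 = 727/212 ≈ 3.4292)
C + 12888 = 727/212 + 12888 = 2732983/212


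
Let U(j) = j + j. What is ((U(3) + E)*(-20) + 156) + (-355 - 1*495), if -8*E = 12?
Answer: -784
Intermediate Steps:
U(j) = 2*j
E = -3/2 (E = -⅛*12 = -3/2 ≈ -1.5000)
((U(3) + E)*(-20) + 156) + (-355 - 1*495) = ((2*3 - 3/2)*(-20) + 156) + (-355 - 1*495) = ((6 - 3/2)*(-20) + 156) + (-355 - 495) = ((9/2)*(-20) + 156) - 850 = (-90 + 156) - 850 = 66 - 850 = -784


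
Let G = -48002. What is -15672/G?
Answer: 7836/24001 ≈ 0.32649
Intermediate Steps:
-15672/G = -15672/(-48002) = -15672*(-1/48002) = 7836/24001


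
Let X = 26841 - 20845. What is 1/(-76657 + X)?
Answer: -1/70661 ≈ -1.4152e-5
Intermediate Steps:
X = 5996
1/(-76657 + X) = 1/(-76657 + 5996) = 1/(-70661) = -1/70661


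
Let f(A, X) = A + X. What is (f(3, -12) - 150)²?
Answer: 25281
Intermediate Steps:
(f(3, -12) - 150)² = ((3 - 12) - 150)² = (-9 - 150)² = (-159)² = 25281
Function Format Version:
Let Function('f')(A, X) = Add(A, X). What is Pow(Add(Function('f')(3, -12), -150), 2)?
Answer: 25281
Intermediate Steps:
Pow(Add(Function('f')(3, -12), -150), 2) = Pow(Add(Add(3, -12), -150), 2) = Pow(Add(-9, -150), 2) = Pow(-159, 2) = 25281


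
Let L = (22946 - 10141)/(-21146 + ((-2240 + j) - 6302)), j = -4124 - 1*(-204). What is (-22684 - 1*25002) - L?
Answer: -1602618283/33608 ≈ -47686.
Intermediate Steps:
j = -3920 (j = -4124 + 204 = -3920)
L = -12805/33608 (L = (22946 - 10141)/(-21146 + ((-2240 - 3920) - 6302)) = 12805/(-21146 + (-6160 - 6302)) = 12805/(-21146 - 12462) = 12805/(-33608) = 12805*(-1/33608) = -12805/33608 ≈ -0.38101)
(-22684 - 1*25002) - L = (-22684 - 1*25002) - 1*(-12805/33608) = (-22684 - 25002) + 12805/33608 = -47686 + 12805/33608 = -1602618283/33608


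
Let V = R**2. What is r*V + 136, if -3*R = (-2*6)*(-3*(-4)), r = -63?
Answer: -145016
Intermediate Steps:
R = 48 (R = -(-2*6)*(-3*(-4))/3 = -(-4)*12 = -1/3*(-144) = 48)
V = 2304 (V = 48**2 = 2304)
r*V + 136 = -63*2304 + 136 = -145152 + 136 = -145016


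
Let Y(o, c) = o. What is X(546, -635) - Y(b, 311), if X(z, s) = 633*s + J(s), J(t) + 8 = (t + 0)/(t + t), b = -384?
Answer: -803157/2 ≈ -4.0158e+5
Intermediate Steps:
J(t) = -15/2 (J(t) = -8 + (t + 0)/(t + t) = -8 + t/((2*t)) = -8 + t*(1/(2*t)) = -8 + ½ = -15/2)
X(z, s) = -15/2 + 633*s (X(z, s) = 633*s - 15/2 = -15/2 + 633*s)
X(546, -635) - Y(b, 311) = (-15/2 + 633*(-635)) - 1*(-384) = (-15/2 - 401955) + 384 = -803925/2 + 384 = -803157/2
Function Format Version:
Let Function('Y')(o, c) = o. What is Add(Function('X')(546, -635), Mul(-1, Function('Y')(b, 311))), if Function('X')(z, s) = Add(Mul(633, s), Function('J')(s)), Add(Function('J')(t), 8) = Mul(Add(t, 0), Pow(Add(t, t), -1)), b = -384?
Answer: Rational(-803157, 2) ≈ -4.0158e+5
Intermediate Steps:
Function('J')(t) = Rational(-15, 2) (Function('J')(t) = Add(-8, Mul(Add(t, 0), Pow(Add(t, t), -1))) = Add(-8, Mul(t, Pow(Mul(2, t), -1))) = Add(-8, Mul(t, Mul(Rational(1, 2), Pow(t, -1)))) = Add(-8, Rational(1, 2)) = Rational(-15, 2))
Function('X')(z, s) = Add(Rational(-15, 2), Mul(633, s)) (Function('X')(z, s) = Add(Mul(633, s), Rational(-15, 2)) = Add(Rational(-15, 2), Mul(633, s)))
Add(Function('X')(546, -635), Mul(-1, Function('Y')(b, 311))) = Add(Add(Rational(-15, 2), Mul(633, -635)), Mul(-1, -384)) = Add(Add(Rational(-15, 2), -401955), 384) = Add(Rational(-803925, 2), 384) = Rational(-803157, 2)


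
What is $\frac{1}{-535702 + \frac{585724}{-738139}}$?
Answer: $- \frac{738139}{395423124302} \approx -1.8667 \cdot 10^{-6}$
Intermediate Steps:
$\frac{1}{-535702 + \frac{585724}{-738139}} = \frac{1}{-535702 + 585724 \left(- \frac{1}{738139}\right)} = \frac{1}{-535702 - \frac{585724}{738139}} = \frac{1}{- \frac{395423124302}{738139}} = - \frac{738139}{395423124302}$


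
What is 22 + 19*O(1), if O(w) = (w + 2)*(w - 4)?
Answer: -149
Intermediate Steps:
O(w) = (-4 + w)*(2 + w) (O(w) = (2 + w)*(-4 + w) = (-4 + w)*(2 + w))
22 + 19*O(1) = 22 + 19*(-8 + 1² - 2*1) = 22 + 19*(-8 + 1 - 2) = 22 + 19*(-9) = 22 - 171 = -149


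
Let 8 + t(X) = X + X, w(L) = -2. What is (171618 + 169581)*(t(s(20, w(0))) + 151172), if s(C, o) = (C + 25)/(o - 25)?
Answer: 51575868306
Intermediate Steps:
s(C, o) = (25 + C)/(-25 + o)
t(X) = -8 + 2*X (t(X) = -8 + (X + X) = -8 + 2*X)
(171618 + 169581)*(t(s(20, w(0))) + 151172) = (171618 + 169581)*((-8 + 2*((25 + 20)/(-25 - 2))) + 151172) = 341199*((-8 + 2*(45/(-27))) + 151172) = 341199*((-8 + 2*(-1/27*45)) + 151172) = 341199*((-8 + 2*(-5/3)) + 151172) = 341199*((-8 - 10/3) + 151172) = 341199*(-34/3 + 151172) = 341199*(453482/3) = 51575868306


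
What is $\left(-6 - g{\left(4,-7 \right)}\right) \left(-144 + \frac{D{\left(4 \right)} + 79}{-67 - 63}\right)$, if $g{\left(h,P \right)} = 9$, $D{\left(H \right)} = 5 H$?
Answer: $\frac{56457}{26} \approx 2171.4$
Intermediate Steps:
$\left(-6 - g{\left(4,-7 \right)}\right) \left(-144 + \frac{D{\left(4 \right)} + 79}{-67 - 63}\right) = \left(-6 - 9\right) \left(-144 + \frac{5 \cdot 4 + 79}{-67 - 63}\right) = \left(-6 - 9\right) \left(-144 + \frac{20 + 79}{-130}\right) = - 15 \left(-144 + 99 \left(- \frac{1}{130}\right)\right) = - 15 \left(-144 - \frac{99}{130}\right) = \left(-15\right) \left(- \frac{18819}{130}\right) = \frac{56457}{26}$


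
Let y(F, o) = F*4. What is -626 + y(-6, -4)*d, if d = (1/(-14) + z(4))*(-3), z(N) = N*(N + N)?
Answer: 11710/7 ≈ 1672.9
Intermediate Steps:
z(N) = 2*N² (z(N) = N*(2*N) = 2*N²)
y(F, o) = 4*F
d = -1341/14 (d = (1/(-14) + 2*4²)*(-3) = (-1/14 + 2*16)*(-3) = (-1/14 + 32)*(-3) = (447/14)*(-3) = -1341/14 ≈ -95.786)
-626 + y(-6, -4)*d = -626 + (4*(-6))*(-1341/14) = -626 - 24*(-1341/14) = -626 + 16092/7 = 11710/7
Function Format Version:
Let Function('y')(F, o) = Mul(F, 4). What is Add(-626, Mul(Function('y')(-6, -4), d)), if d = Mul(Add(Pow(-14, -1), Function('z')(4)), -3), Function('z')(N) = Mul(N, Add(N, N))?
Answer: Rational(11710, 7) ≈ 1672.9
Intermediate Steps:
Function('z')(N) = Mul(2, Pow(N, 2)) (Function('z')(N) = Mul(N, Mul(2, N)) = Mul(2, Pow(N, 2)))
Function('y')(F, o) = Mul(4, F)
d = Rational(-1341, 14) (d = Mul(Add(Pow(-14, -1), Mul(2, Pow(4, 2))), -3) = Mul(Add(Rational(-1, 14), Mul(2, 16)), -3) = Mul(Add(Rational(-1, 14), 32), -3) = Mul(Rational(447, 14), -3) = Rational(-1341, 14) ≈ -95.786)
Add(-626, Mul(Function('y')(-6, -4), d)) = Add(-626, Mul(Mul(4, -6), Rational(-1341, 14))) = Add(-626, Mul(-24, Rational(-1341, 14))) = Add(-626, Rational(16092, 7)) = Rational(11710, 7)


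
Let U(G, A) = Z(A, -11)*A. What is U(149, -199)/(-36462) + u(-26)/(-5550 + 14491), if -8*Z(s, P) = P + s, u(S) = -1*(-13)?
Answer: 62906073/434675656 ≈ 0.14472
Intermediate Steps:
u(S) = 13
Z(s, P) = -P/8 - s/8 (Z(s, P) = -(P + s)/8 = -P/8 - s/8)
U(G, A) = A*(11/8 - A/8) (U(G, A) = (-⅛*(-11) - A/8)*A = (11/8 - A/8)*A = A*(11/8 - A/8))
U(149, -199)/(-36462) + u(-26)/(-5550 + 14491) = ((⅛)*(-199)*(11 - 1*(-199)))/(-36462) + 13/(-5550 + 14491) = ((⅛)*(-199)*(11 + 199))*(-1/36462) + 13/8941 = ((⅛)*(-199)*210)*(-1/36462) + 13*(1/8941) = -20895/4*(-1/36462) + 13/8941 = 6965/48616 + 13/8941 = 62906073/434675656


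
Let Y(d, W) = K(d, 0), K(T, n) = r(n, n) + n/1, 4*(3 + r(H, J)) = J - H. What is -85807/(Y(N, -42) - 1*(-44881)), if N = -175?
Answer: -85807/44878 ≈ -1.9120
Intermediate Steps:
r(H, J) = -3 - H/4 + J/4 (r(H, J) = -3 + (J - H)/4 = -3 + (-H/4 + J/4) = -3 - H/4 + J/4)
K(T, n) = -3 + n (K(T, n) = (-3 - n/4 + n/4) + n/1 = -3 + n*1 = -3 + n)
Y(d, W) = -3 (Y(d, W) = -3 + 0 = -3)
-85807/(Y(N, -42) - 1*(-44881)) = -85807/(-3 - 1*(-44881)) = -85807/(-3 + 44881) = -85807/44878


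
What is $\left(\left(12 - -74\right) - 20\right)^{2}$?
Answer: $4356$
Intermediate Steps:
$\left(\left(12 - -74\right) - 20\right)^{2} = \left(\left(12 + 74\right) - 20\right)^{2} = \left(86 - 20\right)^{2} = 66^{2} = 4356$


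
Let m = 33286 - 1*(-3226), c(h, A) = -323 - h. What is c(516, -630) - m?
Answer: -37351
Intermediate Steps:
m = 36512 (m = 33286 + 3226 = 36512)
c(516, -630) - m = (-323 - 1*516) - 1*36512 = (-323 - 516) - 36512 = -839 - 36512 = -37351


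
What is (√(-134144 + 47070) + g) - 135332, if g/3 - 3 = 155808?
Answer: 332101 + I*√87074 ≈ 3.321e+5 + 295.08*I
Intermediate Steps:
g = 467433 (g = 9 + 3*155808 = 9 + 467424 = 467433)
(√(-134144 + 47070) + g) - 135332 = (√(-134144 + 47070) + 467433) - 135332 = (√(-87074) + 467433) - 135332 = (I*√87074 + 467433) - 135332 = (467433 + I*√87074) - 135332 = 332101 + I*√87074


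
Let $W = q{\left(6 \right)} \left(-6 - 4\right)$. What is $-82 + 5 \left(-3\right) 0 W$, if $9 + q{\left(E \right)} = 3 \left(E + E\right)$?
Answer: $-82$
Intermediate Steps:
$q{\left(E \right)} = -9 + 6 E$ ($q{\left(E \right)} = -9 + 3 \left(E + E\right) = -9 + 3 \cdot 2 E = -9 + 6 E$)
$W = -270$ ($W = \left(-9 + 6 \cdot 6\right) \left(-6 - 4\right) = \left(-9 + 36\right) \left(-10\right) = 27 \left(-10\right) = -270$)
$-82 + 5 \left(-3\right) 0 W = -82 + 5 \left(-3\right) 0 \left(-270\right) = -82 + \left(-15\right) 0 \left(-270\right) = -82 + 0 \left(-270\right) = -82 + 0 = -82$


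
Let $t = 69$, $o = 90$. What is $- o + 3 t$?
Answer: $117$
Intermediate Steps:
$- o + 3 t = \left(-1\right) 90 + 3 \cdot 69 = -90 + 207 = 117$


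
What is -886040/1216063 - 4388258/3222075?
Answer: -8191285521254/3918246190725 ≈ -2.0905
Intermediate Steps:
-886040/1216063 - 4388258/3222075 = -8191285521254/3918246190725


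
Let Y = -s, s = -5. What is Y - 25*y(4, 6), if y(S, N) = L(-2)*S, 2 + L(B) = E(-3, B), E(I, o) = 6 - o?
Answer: -595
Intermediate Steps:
L(B) = 4 - B (L(B) = -2 + (6 - B) = 4 - B)
Y = 5 (Y = -1*(-5) = 5)
y(S, N) = 6*S (y(S, N) = (4 - 1*(-2))*S = (4 + 2)*S = 6*S)
Y - 25*y(4, 6) = 5 - 150*4 = 5 - 25*24 = 5 - 600 = -595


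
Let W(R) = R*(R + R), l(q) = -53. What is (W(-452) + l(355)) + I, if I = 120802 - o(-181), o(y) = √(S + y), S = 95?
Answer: 529357 - I*√86 ≈ 5.2936e+5 - 9.2736*I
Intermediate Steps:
o(y) = √(95 + y)
W(R) = 2*R² (W(R) = R*(2*R) = 2*R²)
I = 120802 - I*√86 (I = 120802 - √(95 - 181) = 120802 - √(-86) = 120802 - I*√86 ≈ 1.208e+5 - 9.2736*I)
(W(-452) + l(355)) + I = (2*(-452)² - 53) + (120802 - I*√86) = (2*204304 - 53) + (120802 - I*√86) = (408608 - 53) + (120802 - I*√86) = 408555 + (120802 - I*√86) = 529357 - I*√86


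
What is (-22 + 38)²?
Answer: 256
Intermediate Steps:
(-22 + 38)² = 16² = 256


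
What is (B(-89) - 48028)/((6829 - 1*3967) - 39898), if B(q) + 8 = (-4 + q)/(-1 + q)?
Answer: 1441049/1111080 ≈ 1.2970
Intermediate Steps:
B(q) = -8 + (-4 + q)/(-1 + q)
(B(-89) - 48028)/((6829 - 1*3967) - 39898) = ((4 - 7*(-89))/(-1 - 89) - 48028)/((6829 - 1*3967) - 39898) = ((4 + 623)/(-90) - 48028)/((6829 - 3967) - 39898) = (-1/90*627 - 48028)/(2862 - 39898) = (-209/30 - 48028)/(-37036) = -1441049/30*(-1/37036) = 1441049/1111080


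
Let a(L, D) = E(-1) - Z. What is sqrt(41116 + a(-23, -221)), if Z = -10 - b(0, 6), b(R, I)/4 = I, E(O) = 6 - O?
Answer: 3*sqrt(4573) ≈ 202.87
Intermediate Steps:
b(R, I) = 4*I
Z = -34 (Z = -10 - 4*6 = -10 - 1*24 = -10 - 24 = -34)
a(L, D) = 41 (a(L, D) = (6 - 1*(-1)) - 1*(-34) = (6 + 1) + 34 = 7 + 34 = 41)
sqrt(41116 + a(-23, -221)) = sqrt(41116 + 41) = sqrt(41157) = 3*sqrt(4573)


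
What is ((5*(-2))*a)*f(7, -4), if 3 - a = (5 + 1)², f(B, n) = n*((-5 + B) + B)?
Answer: -11880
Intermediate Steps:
f(B, n) = n*(-5 + 2*B)
a = -33 (a = 3 - (5 + 1)² = 3 - 1*6² = 3 - 1*36 = 3 - 36 = -33)
((5*(-2))*a)*f(7, -4) = ((5*(-2))*(-33))*(-4*(-5 + 2*7)) = (-10*(-33))*(-4*(-5 + 14)) = 330*(-4*9) = 330*(-36) = -11880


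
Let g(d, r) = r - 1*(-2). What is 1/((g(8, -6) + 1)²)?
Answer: ⅑ ≈ 0.11111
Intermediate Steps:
g(d, r) = 2 + r (g(d, r) = r + 2 = 2 + r)
1/((g(8, -6) + 1)²) = 1/(((2 - 6) + 1)²) = 1/((-4 + 1)²) = 1/((-3)²) = 1/9 = ⅑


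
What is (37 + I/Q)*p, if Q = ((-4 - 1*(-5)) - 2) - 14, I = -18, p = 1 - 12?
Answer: -2101/5 ≈ -420.20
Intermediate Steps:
p = -11
Q = -15 (Q = ((-4 + 5) - 2) - 14 = (1 - 2) - 14 = -1 - 14 = -15)
(37 + I/Q)*p = (37 - 18/(-15))*(-11) = (37 - 18*(-1/15))*(-11) = (37 + 6/5)*(-11) = (191/5)*(-11) = -2101/5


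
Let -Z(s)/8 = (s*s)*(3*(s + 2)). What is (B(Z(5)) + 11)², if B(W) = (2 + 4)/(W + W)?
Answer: 237129201/1960000 ≈ 120.98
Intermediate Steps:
Z(s) = -8*s²*(6 + 3*s) (Z(s) = -8*s*s*3*(s + 2) = -8*s²*3*(2 + s) = -8*s²*(6 + 3*s))
B(W) = 3/W (B(W) = 6/((2*W)) = 6*(1/(2*W)) = 3/W)
(B(Z(5)) + 11)² = (3/((24*5²*(-2 - 1*5))) + 11)² = (3/((24*25*(-2 - 5))) + 11)² = (3/((24*25*(-7))) + 11)² = (3/(-4200) + 11)² = (3*(-1/4200) + 11)² = (-1/1400 + 11)² = (15399/1400)² = 237129201/1960000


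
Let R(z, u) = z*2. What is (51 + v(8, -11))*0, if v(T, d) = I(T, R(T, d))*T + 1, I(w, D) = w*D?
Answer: 0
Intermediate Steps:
R(z, u) = 2*z
I(w, D) = D*w
v(T, d) = 1 + 2*T³ (v(T, d) = ((2*T)*T)*T + 1 = (2*T²)*T + 1 = 2*T³ + 1 = 1 + 2*T³)
(51 + v(8, -11))*0 = (51 + (1 + 2*8³))*0 = (51 + (1 + 2*512))*0 = (51 + (1 + 1024))*0 = (51 + 1025)*0 = 1076*0 = 0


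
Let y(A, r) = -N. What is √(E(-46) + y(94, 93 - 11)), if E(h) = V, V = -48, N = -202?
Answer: √154 ≈ 12.410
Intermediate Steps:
E(h) = -48
y(A, r) = 202 (y(A, r) = -1*(-202) = 202)
√(E(-46) + y(94, 93 - 11)) = √(-48 + 202) = √154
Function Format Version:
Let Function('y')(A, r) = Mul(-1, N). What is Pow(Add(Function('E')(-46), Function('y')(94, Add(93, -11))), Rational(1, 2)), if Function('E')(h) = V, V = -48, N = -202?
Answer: Pow(154, Rational(1, 2)) ≈ 12.410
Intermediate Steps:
Function('E')(h) = -48
Function('y')(A, r) = 202 (Function('y')(A, r) = Mul(-1, -202) = 202)
Pow(Add(Function('E')(-46), Function('y')(94, Add(93, -11))), Rational(1, 2)) = Pow(Add(-48, 202), Rational(1, 2)) = Pow(154, Rational(1, 2))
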